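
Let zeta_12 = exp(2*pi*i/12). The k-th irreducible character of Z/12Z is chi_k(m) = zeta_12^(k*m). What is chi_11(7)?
chi_11(7) = zeta_12^77 = exp(5*I*pi/6)

Working: chi_11(7) = zeta_12^(11*7) = zeta_12^77. Since zeta_12^12 = 1, this equals zeta_12^5 = exp(2*pi*i*5/12) = exp(5*I*pi/6).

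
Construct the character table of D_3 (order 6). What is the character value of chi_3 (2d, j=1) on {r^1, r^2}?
Conjugacy classes: {e} of size 1, {r^1, r^2} of size 2, {s, sr, ..., sr^2} of size 3.
Character table:
  irrep \ class              {e} (size 1)  {r^1, r^2} (size 2)  {s, sr, ..., sr^2} (size 3)
  chi_1 (triv)               1             1                    1                          
  chi_2 (sign: r->1, s->-1)  1             1                    -1                         
  chi_3 (2d, j=1)            2             -1                   0                          

Spot check: chi_3 (2d, j=1) on {r^1, r^2} = -1.

Reasoning: D_3 has order 2*3 = 6 with 3 conjugacy classes, hence 3 irreducibles. Sum of squared dims 1 + 1 + 4 = 6 = |G|. Linear characters come from the abelianisation; the 2-dimensional irreps have character r^k -> 2*cos(2*pi*j*k/3), reflections -> 0.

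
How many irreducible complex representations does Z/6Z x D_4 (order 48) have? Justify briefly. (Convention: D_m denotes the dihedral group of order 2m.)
30

Why: The number of irreducible complex representations of a finite group equals its number of conjugacy classes. For a direct product, #classes(G x H) = #classes(G) * #classes(H). Z/6Z has 6 classes (abelian), D_4 has 5 classes, so 6 * 5 = 30, so Z/6Z x D_4 (order 48) has exactly 30 irreducible complex representations.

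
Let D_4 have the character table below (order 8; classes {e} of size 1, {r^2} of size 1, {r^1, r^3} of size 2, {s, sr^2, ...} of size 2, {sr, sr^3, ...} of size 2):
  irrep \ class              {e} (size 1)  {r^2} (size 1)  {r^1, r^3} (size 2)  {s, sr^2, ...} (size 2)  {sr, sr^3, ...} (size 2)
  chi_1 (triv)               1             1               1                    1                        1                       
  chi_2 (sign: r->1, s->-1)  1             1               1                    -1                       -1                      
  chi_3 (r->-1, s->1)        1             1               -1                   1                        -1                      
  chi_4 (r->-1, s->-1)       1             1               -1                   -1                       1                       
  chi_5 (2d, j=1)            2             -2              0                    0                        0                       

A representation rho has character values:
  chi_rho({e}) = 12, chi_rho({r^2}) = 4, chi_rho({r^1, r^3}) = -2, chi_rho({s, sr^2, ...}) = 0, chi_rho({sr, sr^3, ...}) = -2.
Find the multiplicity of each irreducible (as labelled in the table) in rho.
Multiplicities: chi_1: 1, chi_2: 2, chi_3: 3, chi_4: 2, chi_5: 2.

Derivation: Use <chi_rho, chi> = (1/|G|) sum_C |C| * chi_rho(C) * conj(chi(C)) with |G| = 8 for each irreducible chi in the table:
  <chi_rho, chi_1> = (1/8)[1*(12)*conj(1) + 1*(4)*conj(1) + 2*(-2)*conj(1) + 2*(0)*conj(1) + 2*(-2)*conj(1)]
      = (1/8)[(12) + (4) + (-4) + (0) + (-4)] = 8/8 = 1
  <chi_rho, chi_2> = (1/8)[1*(12)*conj(1) + 1*(4)*conj(1) + 2*(-2)*conj(1) + 2*(0)*conj(-1) + 2*(-2)*conj(-1)]
      = (1/8)[(12) + (4) + (-4) + (0) + (4)] = 16/8 = 2
  <chi_rho, chi_3> = (1/8)[1*(12)*conj(1) + 1*(4)*conj(1) + 2*(-2)*conj(-1) + 2*(0)*conj(1) + 2*(-2)*conj(-1)]
      = (1/8)[(12) + (4) + (4) + (0) + (4)] = 24/8 = 3
  <chi_rho, chi_4> = (1/8)[1*(12)*conj(1) + 1*(4)*conj(1) + 2*(-2)*conj(-1) + 2*(0)*conj(-1) + 2*(-2)*conj(1)]
      = (1/8)[(12) + (4) + (4) + (0) + (-4)] = 16/8 = 2
  <chi_rho, chi_5> = (1/8)[1*(12)*conj(2) + 1*(4)*conj(-2) + 2*(-2)*conj(0) + 2*(0)*conj(0) + 2*(-2)*conj(0)]
      = (1/8)[(24) + (-8) + (0) + (0) + (0)] = 16/8 = 2
Dimension check: dim(rho) = sum (mult * dim) = 1*1 + 2*1 + 3*1 + 2*1 + 2*2 = 12 = chi_rho(e) = 12.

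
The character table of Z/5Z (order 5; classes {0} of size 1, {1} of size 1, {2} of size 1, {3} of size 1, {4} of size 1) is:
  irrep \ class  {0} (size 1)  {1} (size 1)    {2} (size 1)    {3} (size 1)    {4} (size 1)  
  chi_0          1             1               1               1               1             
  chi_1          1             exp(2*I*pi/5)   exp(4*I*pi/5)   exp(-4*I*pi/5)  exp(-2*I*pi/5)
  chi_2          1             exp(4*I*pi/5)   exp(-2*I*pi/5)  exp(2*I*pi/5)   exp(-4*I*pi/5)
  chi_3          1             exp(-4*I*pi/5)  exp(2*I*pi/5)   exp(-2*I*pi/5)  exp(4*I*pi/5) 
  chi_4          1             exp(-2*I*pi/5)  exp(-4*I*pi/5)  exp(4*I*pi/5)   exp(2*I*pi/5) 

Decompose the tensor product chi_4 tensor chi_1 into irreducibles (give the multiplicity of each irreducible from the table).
chi_4 tensor chi_1 = chi_0 (all other irreducibles have multiplicity 0).

Working: The character of a tensor product is the pointwise product (chi_4 * chi_1)(C) = chi_4(C) * chi_1(C):
  {0}: (1)*(1), {1}: (exp(-2*I*pi/5))*(exp(2*I*pi/5)), {2}: (exp(-4*I*pi/5))*(exp(4*I*pi/5)), {3}: (exp(4*I*pi/5))*(exp(-4*I*pi/5)), {4}: (exp(2*I*pi/5))*(exp(-2*I*pi/5))
so (chi_4 * chi_1) takes values
  {0} -> 1, {1} -> 1, {2} -> 1, {3} -> 1, {4} -> 1.
Now take the inner product of this character with each irreducible chi from the table, <chi_4*chi_1, chi> = (1/5) sum_C |C| (chi_4*chi_1)(C) conj(chi(C)):
  <chi_4*chi_1, chi_0> = (1/5)[1*(1)*conj(1) + 1*(1)*conj(1) + 1*(1)*conj(1) + 1*(1)*conj(1) + 1*(1)*conj(1)]
      = (1/5)[(1) + (1) + (1) + (1) + (1)] = 5/5 = 1
  <chi_4*chi_1, chi_1> = (1/5)[1*(1)*conj(1) + 1*(1)*conj(exp(2*I*pi/5)) + 1*(1)*conj(exp(4*I*pi/5)) + 1*(1)*conj(exp(-4*I*pi/5)) + 1*(1)*conj(exp(-2*I*pi/5))]
      = (1/5)[(1) + (exp(-2*I*pi/5)) + (exp(-4*I*pi/5)) + (exp(4*I*pi/5)) + (exp(2*I*pi/5))] = 0/5 = 0
  <chi_4*chi_1, chi_2> = (1/5)[1*(1)*conj(1) + 1*(1)*conj(exp(4*I*pi/5)) + 1*(1)*conj(exp(-2*I*pi/5)) + 1*(1)*conj(exp(2*I*pi/5)) + 1*(1)*conj(exp(-4*I*pi/5))]
      = (1/5)[(1) + (exp(-4*I*pi/5)) + (exp(2*I*pi/5)) + (exp(-2*I*pi/5)) + (exp(4*I*pi/5))] = 0/5 = 0
  <chi_4*chi_1, chi_3> = (1/5)[1*(1)*conj(1) + 1*(1)*conj(exp(-4*I*pi/5)) + 1*(1)*conj(exp(2*I*pi/5)) + 1*(1)*conj(exp(-2*I*pi/5)) + 1*(1)*conj(exp(4*I*pi/5))]
      = (1/5)[(1) + (exp(4*I*pi/5)) + (exp(-2*I*pi/5)) + (exp(2*I*pi/5)) + (exp(-4*I*pi/5))] = 0/5 = 0
  <chi_4*chi_1, chi_4> = (1/5)[1*(1)*conj(1) + 1*(1)*conj(exp(-2*I*pi/5)) + 1*(1)*conj(exp(-4*I*pi/5)) + 1*(1)*conj(exp(4*I*pi/5)) + 1*(1)*conj(exp(2*I*pi/5))]
      = (1/5)[(1) + (exp(2*I*pi/5)) + (exp(4*I*pi/5)) + (exp(-4*I*pi/5)) + (exp(-2*I*pi/5))] = 0/5 = 0
(Exp terms are combined using exp(i*s)*conj(exp(i*t)) = exp(i*(s-t)), and sums of them are collapsed using the identity that for every m > 1 the m distinct m-th roots of unity sum to 0, e.g. 1 + exp(2*I*pi/3) + exp(-2*I*pi/3) = 0.)
Hence the multiplicities are chi_0: 1. Dimension check: dim(chi_4)*dim(chi_1) = 1*1 = 1 and sum (mult * dim) = 1*1 = 1.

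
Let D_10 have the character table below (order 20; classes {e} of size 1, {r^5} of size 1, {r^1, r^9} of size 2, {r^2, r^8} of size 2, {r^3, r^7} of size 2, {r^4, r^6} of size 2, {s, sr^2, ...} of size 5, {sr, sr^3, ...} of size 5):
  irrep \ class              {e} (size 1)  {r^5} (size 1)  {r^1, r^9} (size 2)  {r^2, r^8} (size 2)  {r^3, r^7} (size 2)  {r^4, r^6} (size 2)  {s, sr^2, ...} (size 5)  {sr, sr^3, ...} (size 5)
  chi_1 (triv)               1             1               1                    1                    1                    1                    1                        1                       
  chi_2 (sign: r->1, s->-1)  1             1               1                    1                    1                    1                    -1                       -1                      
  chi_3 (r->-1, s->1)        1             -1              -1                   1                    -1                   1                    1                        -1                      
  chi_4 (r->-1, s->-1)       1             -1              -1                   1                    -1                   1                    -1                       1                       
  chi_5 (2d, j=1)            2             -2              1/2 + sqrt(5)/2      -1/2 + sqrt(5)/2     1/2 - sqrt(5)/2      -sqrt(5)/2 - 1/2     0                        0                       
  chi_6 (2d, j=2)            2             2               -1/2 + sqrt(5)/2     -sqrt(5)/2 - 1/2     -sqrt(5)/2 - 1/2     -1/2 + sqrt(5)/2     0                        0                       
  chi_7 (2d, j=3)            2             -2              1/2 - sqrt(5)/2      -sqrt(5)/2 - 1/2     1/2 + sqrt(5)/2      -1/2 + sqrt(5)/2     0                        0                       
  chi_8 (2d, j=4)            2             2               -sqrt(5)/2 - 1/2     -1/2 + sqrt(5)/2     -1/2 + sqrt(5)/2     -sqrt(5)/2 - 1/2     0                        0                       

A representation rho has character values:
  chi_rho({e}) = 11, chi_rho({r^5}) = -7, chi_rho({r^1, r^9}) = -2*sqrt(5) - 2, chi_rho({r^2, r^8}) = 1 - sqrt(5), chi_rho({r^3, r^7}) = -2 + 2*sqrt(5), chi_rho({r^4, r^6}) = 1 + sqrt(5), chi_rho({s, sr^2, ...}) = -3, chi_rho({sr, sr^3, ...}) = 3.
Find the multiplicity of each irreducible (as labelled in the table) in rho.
Multiplicities: chi_1: 0, chi_2: 0, chi_3: 0, chi_4: 3, chi_5: 0, chi_6: 0, chi_7: 3, chi_8: 1.

Explanation: Use <chi_rho, chi> = (1/|G|) sum_C |C| * chi_rho(C) * conj(chi(C)) with |G| = 20 for each irreducible chi in the table:
  <chi_rho, chi_1> = (1/20)[1*(11)*conj(1) + 1*(-7)*conj(1) + 2*(-2*sqrt(5) - 2)*conj(1) + 2*(1 - sqrt(5))*conj(1) + 2*(-2 + 2*sqrt(5))*conj(1) + 2*(1 + sqrt(5))*conj(1) + 5*(-3)*conj(1) + 5*(3)*conj(1)]
      = (1/20)[(11) + (-7) + (-4*sqrt(5) - 4) + (2 - 2*sqrt(5)) + (-4 + 4*sqrt(5)) + (2 + 2*sqrt(5)) + (-15) + (15)] = 0/20 = 0
  <chi_rho, chi_2> = (1/20)[1*(11)*conj(1) + 1*(-7)*conj(1) + 2*(-2*sqrt(5) - 2)*conj(1) + 2*(1 - sqrt(5))*conj(1) + 2*(-2 + 2*sqrt(5))*conj(1) + 2*(1 + sqrt(5))*conj(1) + 5*(-3)*conj(-1) + 5*(3)*conj(-1)]
      = (1/20)[(11) + (-7) + (-4*sqrt(5) - 4) + (2 - 2*sqrt(5)) + (-4 + 4*sqrt(5)) + (2 + 2*sqrt(5)) + (15) + (-15)] = 0/20 = 0
  <chi_rho, chi_3> = (1/20)[1*(11)*conj(1) + 1*(-7)*conj(-1) + 2*(-2*sqrt(5) - 2)*conj(-1) + 2*(1 - sqrt(5))*conj(1) + 2*(-2 + 2*sqrt(5))*conj(-1) + 2*(1 + sqrt(5))*conj(1) + 5*(-3)*conj(1) + 5*(3)*conj(-1)]
      = (1/20)[(11) + (7) + (4 + 4*sqrt(5)) + (2 - 2*sqrt(5)) + (4 - 4*sqrt(5)) + (2 + 2*sqrt(5)) + (-15) + (-15)] = 0/20 = 0
  <chi_rho, chi_4> = (1/20)[1*(11)*conj(1) + 1*(-7)*conj(-1) + 2*(-2*sqrt(5) - 2)*conj(-1) + 2*(1 - sqrt(5))*conj(1) + 2*(-2 + 2*sqrt(5))*conj(-1) + 2*(1 + sqrt(5))*conj(1) + 5*(-3)*conj(-1) + 5*(3)*conj(1)]
      = (1/20)[(11) + (7) + (4 + 4*sqrt(5)) + (2 - 2*sqrt(5)) + (4 - 4*sqrt(5)) + (2 + 2*sqrt(5)) + (15) + (15)] = 60/20 = 3
  <chi_rho, chi_5> = (1/20)[1*(11)*conj(2) + 1*(-7)*conj(-2) + 2*(-2*sqrt(5) - 2)*conj(1/2 + sqrt(5)/2) + 2*(1 - sqrt(5))*conj(-1/2 + sqrt(5)/2) + 2*(-2 + 2*sqrt(5))*conj(1/2 - sqrt(5)/2) + 2*(1 + sqrt(5))*conj(-sqrt(5)/2 - 1/2) + 5*(-3)*conj(0) + 5*(3)*conj(0)]
      = (1/20)[(22) + (14) + (-12 - 4*sqrt(5)) + (-6 + 2*sqrt(5)) + (-12 + 4*sqrt(5)) + (-6 - 2*sqrt(5)) + (0) + (0)] = 0/20 = 0
  <chi_rho, chi_6> = (1/20)[1*(11)*conj(2) + 1*(-7)*conj(2) + 2*(-2*sqrt(5) - 2)*conj(-1/2 + sqrt(5)/2) + 2*(1 - sqrt(5))*conj(-sqrt(5)/2 - 1/2) + 2*(-2 + 2*sqrt(5))*conj(-sqrt(5)/2 - 1/2) + 2*(1 + sqrt(5))*conj(-1/2 + sqrt(5)/2) + 5*(-3)*conj(0) + 5*(3)*conj(0)]
      = (1/20)[(22) + (-14) + (-8) + (4) + (-8) + (4) + (0) + (0)] = 0/20 = 0
  <chi_rho, chi_7> = (1/20)[1*(11)*conj(2) + 1*(-7)*conj(-2) + 2*(-2*sqrt(5) - 2)*conj(1/2 - sqrt(5)/2) + 2*(1 - sqrt(5))*conj(-sqrt(5)/2 - 1/2) + 2*(-2 + 2*sqrt(5))*conj(1/2 + sqrt(5)/2) + 2*(1 + sqrt(5))*conj(-1/2 + sqrt(5)/2) + 5*(-3)*conj(0) + 5*(3)*conj(0)]
      = (1/20)[(22) + (14) + (8) + (4) + (8) + (4) + (0) + (0)] = 60/20 = 3
  <chi_rho, chi_8> = (1/20)[1*(11)*conj(2) + 1*(-7)*conj(2) + 2*(-2*sqrt(5) - 2)*conj(-sqrt(5)/2 - 1/2) + 2*(1 - sqrt(5))*conj(-1/2 + sqrt(5)/2) + 2*(-2 + 2*sqrt(5))*conj(-1/2 + sqrt(5)/2) + 2*(1 + sqrt(5))*conj(-sqrt(5)/2 - 1/2) + 5*(-3)*conj(0) + 5*(3)*conj(0)]
      = (1/20)[(22) + (-14) + (4*sqrt(5) + 12) + (-6 + 2*sqrt(5)) + (12 - 4*sqrt(5)) + (-6 - 2*sqrt(5)) + (0) + (0)] = 20/20 = 1
Dimension check: dim(rho) = sum (mult * dim) = 0*1 + 0*1 + 0*1 + 3*1 + 0*2 + 0*2 + 3*2 + 1*2 = 11 = chi_rho(e) = 11.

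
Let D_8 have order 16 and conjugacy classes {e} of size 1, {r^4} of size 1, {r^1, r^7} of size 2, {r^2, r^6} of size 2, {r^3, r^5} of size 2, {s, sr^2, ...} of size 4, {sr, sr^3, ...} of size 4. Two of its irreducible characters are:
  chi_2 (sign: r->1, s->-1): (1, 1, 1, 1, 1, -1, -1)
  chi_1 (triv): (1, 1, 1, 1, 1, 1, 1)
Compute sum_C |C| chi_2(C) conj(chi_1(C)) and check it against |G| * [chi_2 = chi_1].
Sum = 0; so <chi_2, chi_1> = 0 (distinct irreducibles are orthogonal).

Reasoning: Compute term by term over conjugacy classes (|C| * chi_2(C) * conj(chi_1(C))):
  1*(1)*conj(1) + 1*(1)*conj(1) + 2*(1)*conj(1) + 2*(1)*conj(1) + 2*(1)*conj(1) + 4*(-1)*conj(1) + 4*(-1)*conj(1)
  = (1) + (1) + (2) + (2) + (2) + (-4) + (-4)
  = 0.
Dividing by |G| = 16 gives 0/16 = 0, matching the row-orthogonality relation <chi_2, chi_1> = [chi_2 = chi_1].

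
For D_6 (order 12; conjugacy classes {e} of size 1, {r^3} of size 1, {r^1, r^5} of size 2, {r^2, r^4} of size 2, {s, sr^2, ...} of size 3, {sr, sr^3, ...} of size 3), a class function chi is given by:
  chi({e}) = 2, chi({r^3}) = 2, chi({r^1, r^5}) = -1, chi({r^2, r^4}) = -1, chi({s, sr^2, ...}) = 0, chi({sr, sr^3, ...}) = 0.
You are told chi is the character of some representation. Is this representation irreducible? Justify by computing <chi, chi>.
Irreducible: <chi, chi> = 1.

Derivation: <chi, chi> = (1/|G|) sum_C |C| * |chi(C)|^2 = (1/12)[1*|2|^2 + 1*|2|^2 + 2*|-1|^2 + 2*|-1|^2 + 3*|0|^2 + 3*|0|^2]
  = (1/12)[(4) + (4) + (2) + (2) + (0) + (0)] = 12/12 = 1.
A character is irreducible iff <chi, chi> = 1, so this representation is irreducible.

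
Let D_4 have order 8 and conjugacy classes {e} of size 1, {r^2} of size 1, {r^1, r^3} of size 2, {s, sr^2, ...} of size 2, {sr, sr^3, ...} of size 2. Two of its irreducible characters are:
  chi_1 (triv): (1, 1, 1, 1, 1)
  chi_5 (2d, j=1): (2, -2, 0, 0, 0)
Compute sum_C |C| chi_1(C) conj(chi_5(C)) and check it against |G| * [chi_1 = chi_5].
Sum = 0; so <chi_1, chi_5> = 0 (distinct irreducibles are orthogonal).

Argument: Compute term by term over conjugacy classes (|C| * chi_1(C) * conj(chi_5(C))):
  1*(1)*conj(2) + 1*(1)*conj(-2) + 2*(1)*conj(0) + 2*(1)*conj(0) + 2*(1)*conj(0)
  = (2) + (-2) + (0) + (0) + (0)
  = 0.
Dividing by |G| = 8 gives 0/8 = 0, matching the row-orthogonality relation <chi_1, chi_5> = [chi_1 = chi_5].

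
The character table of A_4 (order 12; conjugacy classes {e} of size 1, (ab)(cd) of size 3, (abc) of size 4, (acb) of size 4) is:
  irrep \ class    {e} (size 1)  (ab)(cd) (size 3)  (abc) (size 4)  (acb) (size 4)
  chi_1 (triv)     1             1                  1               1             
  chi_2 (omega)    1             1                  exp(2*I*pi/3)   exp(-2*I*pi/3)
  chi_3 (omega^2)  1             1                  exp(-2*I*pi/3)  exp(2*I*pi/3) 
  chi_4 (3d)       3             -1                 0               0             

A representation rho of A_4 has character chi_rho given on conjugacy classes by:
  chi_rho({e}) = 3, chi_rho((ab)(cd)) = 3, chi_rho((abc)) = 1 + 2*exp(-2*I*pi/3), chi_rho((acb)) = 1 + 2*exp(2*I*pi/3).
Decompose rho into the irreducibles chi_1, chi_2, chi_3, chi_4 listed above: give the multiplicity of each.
Multiplicities: chi_1: 1, chi_2: 0, chi_3: 2, chi_4: 0.

Details: Use <chi_rho, chi> = (1/|G|) sum_C |C| * chi_rho(C) * conj(chi(C)) with |G| = 12 for each irreducible chi in the table:
  <chi_rho, chi_1> = (1/12)[1*(3)*conj(1) + 3*(3)*conj(1) + 4*(1 + 2*exp(-2*I*pi/3))*conj(1) + 4*(1 + 2*exp(2*I*pi/3))*conj(1)]
      = (1/12)[(3) + (9) + (4 + 8*exp(-2*I*pi/3)) + (4 + 8*exp(2*I*pi/3))] = 12/12 = 1
  <chi_rho, chi_2> = (1/12)[1*(3)*conj(1) + 3*(3)*conj(1) + 4*(1 + 2*exp(-2*I*pi/3))*conj(exp(2*I*pi/3)) + 4*(1 + 2*exp(2*I*pi/3))*conj(exp(-2*I*pi/3))]
      = (1/12)[(3) + (9) + (4*exp(-2*I*pi/3) + 8*exp(2*I*pi/3)) + (8*exp(-2*I*pi/3) + 4*exp(2*I*pi/3))] = 0/12 = 0
  <chi_rho, chi_3> = (1/12)[1*(3)*conj(1) + 3*(3)*conj(1) + 4*(1 + 2*exp(-2*I*pi/3))*conj(exp(-2*I*pi/3)) + 4*(1 + 2*exp(2*I*pi/3))*conj(exp(2*I*pi/3))]
      = (1/12)[(3) + (9) + (8 + 4*exp(2*I*pi/3)) + (8 + 4*exp(-2*I*pi/3))] = 24/12 = 2
  <chi_rho, chi_4> = (1/12)[1*(3)*conj(3) + 3*(3)*conj(-1) + 4*(1 + 2*exp(-2*I*pi/3))*conj(0) + 4*(1 + 2*exp(2*I*pi/3))*conj(0)]
      = (1/12)[(9) + (-9) + (0) + (0)] = 0/12 = 0
(Exp terms are combined using exp(i*s)*conj(exp(i*t)) = exp(i*(s-t)), and sums of them are collapsed using the identity that for every m > 1 the m distinct m-th roots of unity sum to 0, e.g. 1 + exp(2*I*pi/3) + exp(-2*I*pi/3) = 0.)
Dimension check: dim(rho) = sum (mult * dim) = 1*1 + 0*1 + 2*1 + 0*3 = 3 = chi_rho(e) = 3.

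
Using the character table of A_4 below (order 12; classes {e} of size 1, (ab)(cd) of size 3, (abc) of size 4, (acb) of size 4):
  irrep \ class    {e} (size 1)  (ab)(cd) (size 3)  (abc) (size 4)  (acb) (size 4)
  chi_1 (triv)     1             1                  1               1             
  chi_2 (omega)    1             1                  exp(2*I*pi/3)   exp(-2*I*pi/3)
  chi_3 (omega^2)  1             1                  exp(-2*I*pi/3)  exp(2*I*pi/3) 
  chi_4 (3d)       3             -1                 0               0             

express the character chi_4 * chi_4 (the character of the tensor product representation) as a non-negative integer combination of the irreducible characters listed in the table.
chi_4 tensor chi_4 = chi_1 + chi_2 + chi_3 + 2*chi_4 (all other irreducibles have multiplicity 0).

Explanation: The character of a tensor product is the pointwise product (chi_4 * chi_4)(C) = chi_4(C) * chi_4(C):
  {e}: (3)*(3), (ab)(cd): (-1)*(-1), (abc): (0)*(0), (acb): (0)*(0)
so (chi_4 * chi_4) takes values
  {e} -> 9, (ab)(cd) -> 1, (abc) -> 0, (acb) -> 0.
Now take the inner product of this character with each irreducible chi from the table, <chi_4*chi_4, chi> = (1/12) sum_C |C| (chi_4*chi_4)(C) conj(chi(C)):
  <chi_4*chi_4, chi_1> = (1/12)[1*(9)*conj(1) + 3*(1)*conj(1) + 4*(0)*conj(1) + 4*(0)*conj(1)]
      = (1/12)[(9) + (3) + (0) + (0)] = 12/12 = 1
  <chi_4*chi_4, chi_2> = (1/12)[1*(9)*conj(1) + 3*(1)*conj(1) + 4*(0)*conj(exp(2*I*pi/3)) + 4*(0)*conj(exp(-2*I*pi/3))]
      = (1/12)[(9) + (3) + (0) + (0)] = 12/12 = 1
  <chi_4*chi_4, chi_3> = (1/12)[1*(9)*conj(1) + 3*(1)*conj(1) + 4*(0)*conj(exp(-2*I*pi/3)) + 4*(0)*conj(exp(2*I*pi/3))]
      = (1/12)[(9) + (3) + (0) + (0)] = 12/12 = 1
  <chi_4*chi_4, chi_4> = (1/12)[1*(9)*conj(3) + 3*(1)*conj(-1) + 4*(0)*conj(0) + 4*(0)*conj(0)]
      = (1/12)[(27) + (-3) + (0) + (0)] = 24/12 = 2
(Exp terms are combined using exp(i*s)*conj(exp(i*t)) = exp(i*(s-t)), and sums of them are collapsed using the identity that for every m > 1 the m distinct m-th roots of unity sum to 0, e.g. 1 + exp(2*I*pi/3) + exp(-2*I*pi/3) = 0.)
Hence the multiplicities are chi_1: 1, chi_2: 1, chi_3: 1, chi_4: 2. Dimension check: dim(chi_4)*dim(chi_4) = 3*3 = 9 and sum (mult * dim) = 1*1 + 1*1 + 1*1 + 2*3 = 9.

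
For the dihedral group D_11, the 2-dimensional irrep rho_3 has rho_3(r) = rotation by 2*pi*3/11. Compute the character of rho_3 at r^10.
chi_{rho_3}(r^10) = 2*cos(2*pi*3*10/11) = -2*cos(5*pi/11)

rho_3(r^10) is rotation by angle 2*pi*3*10/11, whose trace is 2*cos(2*pi*3*10/11) = -2*cos(5*pi/11).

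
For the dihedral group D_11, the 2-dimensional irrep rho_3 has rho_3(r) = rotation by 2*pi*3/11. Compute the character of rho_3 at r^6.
chi_{rho_3}(r^6) = 2*cos(2*pi*3*6/11) = -2*cos(3*pi/11)

Details: rho_3(r^6) is rotation by angle 2*pi*3*6/11, whose trace is 2*cos(2*pi*3*6/11) = -2*cos(3*pi/11).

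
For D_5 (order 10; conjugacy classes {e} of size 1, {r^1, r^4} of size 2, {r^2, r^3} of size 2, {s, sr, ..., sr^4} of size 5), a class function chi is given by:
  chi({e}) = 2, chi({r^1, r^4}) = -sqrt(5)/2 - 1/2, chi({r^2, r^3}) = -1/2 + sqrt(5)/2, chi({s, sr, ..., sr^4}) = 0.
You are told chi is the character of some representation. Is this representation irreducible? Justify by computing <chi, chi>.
Irreducible: <chi, chi> = 1.

Working: <chi, chi> = (1/|G|) sum_C |C| * |chi(C)|^2 = (1/10)[1*|2|^2 + 2*|-sqrt(5)/2 - 1/2|^2 + 2*|-1/2 + sqrt(5)/2|^2 + 5*|0|^2]
  = (1/10)[(4) + (sqrt(5) + 3) + (3 - sqrt(5)) + (0)] = 10/10 = 1.
A character is irreducible iff <chi, chi> = 1, so this representation is irreducible.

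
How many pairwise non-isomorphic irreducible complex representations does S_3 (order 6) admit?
3

The number of irreducible complex representations of a finite group equals its number of conjugacy classes. Conjugacy classes in S_3 correspond to cycle types, i.e. partitions of 3; there are p(3) = 3 of them, so S_3 (order 6) has exactly 3 irreducible complex representations.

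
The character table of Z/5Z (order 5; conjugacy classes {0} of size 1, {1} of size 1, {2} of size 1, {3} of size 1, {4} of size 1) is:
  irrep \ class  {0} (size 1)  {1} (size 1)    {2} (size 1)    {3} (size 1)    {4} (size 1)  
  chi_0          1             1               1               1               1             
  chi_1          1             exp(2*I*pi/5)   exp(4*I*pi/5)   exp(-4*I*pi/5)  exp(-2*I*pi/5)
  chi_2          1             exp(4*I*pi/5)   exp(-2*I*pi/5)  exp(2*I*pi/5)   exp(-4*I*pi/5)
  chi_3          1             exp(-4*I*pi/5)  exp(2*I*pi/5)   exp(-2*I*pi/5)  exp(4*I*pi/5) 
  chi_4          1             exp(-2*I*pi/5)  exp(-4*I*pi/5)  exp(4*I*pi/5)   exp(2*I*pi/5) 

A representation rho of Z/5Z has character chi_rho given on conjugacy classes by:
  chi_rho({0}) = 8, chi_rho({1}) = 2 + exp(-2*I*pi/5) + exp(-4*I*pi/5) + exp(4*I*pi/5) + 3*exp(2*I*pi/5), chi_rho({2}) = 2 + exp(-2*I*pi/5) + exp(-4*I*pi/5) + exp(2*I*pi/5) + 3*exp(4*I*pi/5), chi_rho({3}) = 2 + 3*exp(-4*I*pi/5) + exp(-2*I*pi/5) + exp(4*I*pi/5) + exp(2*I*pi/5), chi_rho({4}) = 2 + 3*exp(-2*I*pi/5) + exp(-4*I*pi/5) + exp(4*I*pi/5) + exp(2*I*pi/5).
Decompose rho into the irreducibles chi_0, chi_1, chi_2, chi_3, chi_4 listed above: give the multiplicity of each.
Multiplicities: chi_0: 2, chi_1: 3, chi_2: 1, chi_3: 1, chi_4: 1.

Why: Use <chi_rho, chi> = (1/|G|) sum_C |C| * chi_rho(C) * conj(chi(C)) with |G| = 5 for each irreducible chi in the table:
  <chi_rho, chi_0> = (1/5)[1*(8)*conj(1) + 1*(2 + exp(-2*I*pi/5) + exp(-4*I*pi/5) + exp(4*I*pi/5) + 3*exp(2*I*pi/5))*conj(1) + 1*(2 + exp(-2*I*pi/5) + exp(-4*I*pi/5) + exp(2*I*pi/5) + 3*exp(4*I*pi/5))*conj(1) + 1*(2 + 3*exp(-4*I*pi/5) + exp(-2*I*pi/5) + exp(4*I*pi/5) + exp(2*I*pi/5))*conj(1) + 1*(2 + 3*exp(-2*I*pi/5) + exp(-4*I*pi/5) + exp(4*I*pi/5) + exp(2*I*pi/5))*conj(1)]
      = (1/5)[(8) + (2 + exp(-2*I*pi/5) + exp(-4*I*pi/5) + exp(4*I*pi/5) + 3*exp(2*I*pi/5)) + (2 + exp(-2*I*pi/5) + exp(-4*I*pi/5) + exp(2*I*pi/5) + 3*exp(4*I*pi/5)) + (2 + 3*exp(-4*I*pi/5) + exp(-2*I*pi/5) + exp(4*I*pi/5) + exp(2*I*pi/5)) + (2 + 3*exp(-2*I*pi/5) + exp(-4*I*pi/5) + exp(4*I*pi/5) + exp(2*I*pi/5))] = 10/5 = 2
  <chi_rho, chi_1> = (1/5)[1*(8)*conj(1) + 1*(2 + exp(-2*I*pi/5) + exp(-4*I*pi/5) + exp(4*I*pi/5) + 3*exp(2*I*pi/5))*conj(exp(2*I*pi/5)) + 1*(2 + exp(-2*I*pi/5) + exp(-4*I*pi/5) + exp(2*I*pi/5) + 3*exp(4*I*pi/5))*conj(exp(4*I*pi/5)) + 1*(2 + 3*exp(-4*I*pi/5) + exp(-2*I*pi/5) + exp(4*I*pi/5) + exp(2*I*pi/5))*conj(exp(-4*I*pi/5)) + 1*(2 + 3*exp(-2*I*pi/5) + exp(-4*I*pi/5) + exp(4*I*pi/5) + exp(2*I*pi/5))*conj(exp(-2*I*pi/5))]
      = (1/5)[(8) + (3 + 2*exp(-2*I*pi/5) + exp(-4*I*pi/5) + exp(4*I*pi/5) + exp(2*I*pi/5)) + (3 + 2*exp(-4*I*pi/5) + exp(-2*I*pi/5) + exp(4*I*pi/5) + exp(2*I*pi/5)) + (3 + exp(-2*I*pi/5) + exp(-4*I*pi/5) + exp(2*I*pi/5) + 2*exp(4*I*pi/5)) + (3 + exp(-2*I*pi/5) + exp(-4*I*pi/5) + exp(4*I*pi/5) + 2*exp(2*I*pi/5))] = 15/5 = 3
  <chi_rho, chi_2> = (1/5)[1*(8)*conj(1) + 1*(2 + exp(-2*I*pi/5) + exp(-4*I*pi/5) + exp(4*I*pi/5) + 3*exp(2*I*pi/5))*conj(exp(4*I*pi/5)) + 1*(2 + exp(-2*I*pi/5) + exp(-4*I*pi/5) + exp(2*I*pi/5) + 3*exp(4*I*pi/5))*conj(exp(-2*I*pi/5)) + 1*(2 + 3*exp(-4*I*pi/5) + exp(-2*I*pi/5) + exp(4*I*pi/5) + exp(2*I*pi/5))*conj(exp(2*I*pi/5)) + 1*(2 + 3*exp(-2*I*pi/5) + exp(-4*I*pi/5) + exp(4*I*pi/5) + exp(2*I*pi/5))*conj(exp(-4*I*pi/5))]
      = (1/5)[(8) + (1 + 3*exp(-2*I*pi/5) + 2*exp(-4*I*pi/5) + exp(4*I*pi/5) + exp(2*I*pi/5)) + (1 + 3*exp(-4*I*pi/5) + exp(-2*I*pi/5) + exp(4*I*pi/5) + 2*exp(2*I*pi/5)) + (1 + 2*exp(-2*I*pi/5) + exp(-4*I*pi/5) + exp(2*I*pi/5) + 3*exp(4*I*pi/5)) + (1 + exp(-2*I*pi/5) + exp(-4*I*pi/5) + 2*exp(4*I*pi/5) + 3*exp(2*I*pi/5))] = 5/5 = 1
  <chi_rho, chi_3> = (1/5)[1*(8)*conj(1) + 1*(2 + exp(-2*I*pi/5) + exp(-4*I*pi/5) + exp(4*I*pi/5) + 3*exp(2*I*pi/5))*conj(exp(-4*I*pi/5)) + 1*(2 + exp(-2*I*pi/5) + exp(-4*I*pi/5) + exp(2*I*pi/5) + 3*exp(4*I*pi/5))*conj(exp(2*I*pi/5)) + 1*(2 + 3*exp(-4*I*pi/5) + exp(-2*I*pi/5) + exp(4*I*pi/5) + exp(2*I*pi/5))*conj(exp(-2*I*pi/5)) + 1*(2 + 3*exp(-2*I*pi/5) + exp(-4*I*pi/5) + exp(4*I*pi/5) + exp(2*I*pi/5))*conj(exp(4*I*pi/5))]
      = (1/5)[(8) + (1 + 3*exp(-4*I*pi/5) + exp(-2*I*pi/5) + exp(2*I*pi/5) + 2*exp(4*I*pi/5)) + (1 + 2*exp(-2*I*pi/5) + exp(-4*I*pi/5) + exp(4*I*pi/5) + 3*exp(2*I*pi/5)) + (1 + 3*exp(-2*I*pi/5) + exp(-4*I*pi/5) + exp(4*I*pi/5) + 2*exp(2*I*pi/5)) + (1 + 2*exp(-4*I*pi/5) + exp(-2*I*pi/5) + exp(2*I*pi/5) + 3*exp(4*I*pi/5))] = 5/5 = 1
  <chi_rho, chi_4> = (1/5)[1*(8)*conj(1) + 1*(2 + exp(-2*I*pi/5) + exp(-4*I*pi/5) + exp(4*I*pi/5) + 3*exp(2*I*pi/5))*conj(exp(-2*I*pi/5)) + 1*(2 + exp(-2*I*pi/5) + exp(-4*I*pi/5) + exp(2*I*pi/5) + 3*exp(4*I*pi/5))*conj(exp(-4*I*pi/5)) + 1*(2 + 3*exp(-4*I*pi/5) + exp(-2*I*pi/5) + exp(4*I*pi/5) + exp(2*I*pi/5))*conj(exp(4*I*pi/5)) + 1*(2 + 3*exp(-2*I*pi/5) + exp(-4*I*pi/5) + exp(4*I*pi/5) + exp(2*I*pi/5))*conj(exp(2*I*pi/5))]
      = (1/5)[(8) + (1 + exp(-2*I*pi/5) + exp(-4*I*pi/5) + 3*exp(4*I*pi/5) + 2*exp(2*I*pi/5)) + (1 + 3*exp(-2*I*pi/5) + exp(-4*I*pi/5) + exp(2*I*pi/5) + 2*exp(4*I*pi/5)) + (1 + 2*exp(-4*I*pi/5) + exp(-2*I*pi/5) + exp(4*I*pi/5) + 3*exp(2*I*pi/5)) + (1 + 2*exp(-2*I*pi/5) + 3*exp(-4*I*pi/5) + exp(4*I*pi/5) + exp(2*I*pi/5))] = 5/5 = 1
(Exp terms are combined using exp(i*s)*conj(exp(i*t)) = exp(i*(s-t)), and sums of them are collapsed using the identity that for every m > 1 the m distinct m-th roots of unity sum to 0, e.g. 1 + exp(2*I*pi/3) + exp(-2*I*pi/3) = 0.)
Dimension check: dim(rho) = sum (mult * dim) = 2*1 + 3*1 + 1*1 + 1*1 + 1*1 = 8 = chi_rho(e) = 8.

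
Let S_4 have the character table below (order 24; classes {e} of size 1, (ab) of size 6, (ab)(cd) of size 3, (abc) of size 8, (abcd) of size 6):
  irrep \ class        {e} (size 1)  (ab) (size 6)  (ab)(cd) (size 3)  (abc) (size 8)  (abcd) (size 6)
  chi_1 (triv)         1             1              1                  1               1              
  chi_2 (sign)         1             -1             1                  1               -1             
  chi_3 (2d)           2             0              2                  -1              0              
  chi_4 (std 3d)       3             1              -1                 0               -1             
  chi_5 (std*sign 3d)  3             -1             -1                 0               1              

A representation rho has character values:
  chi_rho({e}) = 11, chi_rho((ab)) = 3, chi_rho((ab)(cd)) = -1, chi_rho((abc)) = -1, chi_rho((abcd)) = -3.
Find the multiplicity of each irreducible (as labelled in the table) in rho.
Multiplicities: chi_1: 0, chi_2: 0, chi_3: 1, chi_4: 3, chi_5: 0.

Argument: Use <chi_rho, chi> = (1/|G|) sum_C |C| * chi_rho(C) * conj(chi(C)) with |G| = 24 for each irreducible chi in the table:
  <chi_rho, chi_1> = (1/24)[1*(11)*conj(1) + 6*(3)*conj(1) + 3*(-1)*conj(1) + 8*(-1)*conj(1) + 6*(-3)*conj(1)]
      = (1/24)[(11) + (18) + (-3) + (-8) + (-18)] = 0/24 = 0
  <chi_rho, chi_2> = (1/24)[1*(11)*conj(1) + 6*(3)*conj(-1) + 3*(-1)*conj(1) + 8*(-1)*conj(1) + 6*(-3)*conj(-1)]
      = (1/24)[(11) + (-18) + (-3) + (-8) + (18)] = 0/24 = 0
  <chi_rho, chi_3> = (1/24)[1*(11)*conj(2) + 6*(3)*conj(0) + 3*(-1)*conj(2) + 8*(-1)*conj(-1) + 6*(-3)*conj(0)]
      = (1/24)[(22) + (0) + (-6) + (8) + (0)] = 24/24 = 1
  <chi_rho, chi_4> = (1/24)[1*(11)*conj(3) + 6*(3)*conj(1) + 3*(-1)*conj(-1) + 8*(-1)*conj(0) + 6*(-3)*conj(-1)]
      = (1/24)[(33) + (18) + (3) + (0) + (18)] = 72/24 = 3
  <chi_rho, chi_5> = (1/24)[1*(11)*conj(3) + 6*(3)*conj(-1) + 3*(-1)*conj(-1) + 8*(-1)*conj(0) + 6*(-3)*conj(1)]
      = (1/24)[(33) + (-18) + (3) + (0) + (-18)] = 0/24 = 0
Dimension check: dim(rho) = sum (mult * dim) = 0*1 + 0*1 + 1*2 + 3*3 + 0*3 = 11 = chi_rho(e) = 11.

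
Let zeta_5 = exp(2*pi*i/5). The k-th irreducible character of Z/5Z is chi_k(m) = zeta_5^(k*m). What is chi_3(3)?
chi_3(3) = zeta_5^9 = exp(-2*I*pi/5)

Justification: chi_3(3) = zeta_5^(3*3) = zeta_5^9. Since zeta_5^5 = 1, this equals zeta_5^4 = exp(2*pi*i*4/5) = exp(-2*I*pi/5).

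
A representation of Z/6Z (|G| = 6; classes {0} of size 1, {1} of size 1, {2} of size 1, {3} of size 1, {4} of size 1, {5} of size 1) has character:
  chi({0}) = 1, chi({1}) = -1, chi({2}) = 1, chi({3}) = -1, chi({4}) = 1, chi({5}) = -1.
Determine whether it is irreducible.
Irreducible: <chi, chi> = 1.

Justification: <chi, chi> = (1/|G|) sum_C |C| * |chi(C)|^2 = (1/6)[1*|1|^2 + 1*|-1|^2 + 1*|1|^2 + 1*|-1|^2 + 1*|1|^2 + 1*|-1|^2]
  = (1/6)[(1) + (1) + (1) + (1) + (1) + (1)] = 6/6 = 1.
(Exp terms are combined using exp(i*s)*conj(exp(i*t)) = exp(i*(s-t)), and sums of them are collapsed using the identity that for every m > 1 the m distinct m-th roots of unity sum to 0, e.g. 1 + exp(2*I*pi/3) + exp(-2*I*pi/3) = 0.)
A character is irreducible iff <chi, chi> = 1, so this representation is irreducible.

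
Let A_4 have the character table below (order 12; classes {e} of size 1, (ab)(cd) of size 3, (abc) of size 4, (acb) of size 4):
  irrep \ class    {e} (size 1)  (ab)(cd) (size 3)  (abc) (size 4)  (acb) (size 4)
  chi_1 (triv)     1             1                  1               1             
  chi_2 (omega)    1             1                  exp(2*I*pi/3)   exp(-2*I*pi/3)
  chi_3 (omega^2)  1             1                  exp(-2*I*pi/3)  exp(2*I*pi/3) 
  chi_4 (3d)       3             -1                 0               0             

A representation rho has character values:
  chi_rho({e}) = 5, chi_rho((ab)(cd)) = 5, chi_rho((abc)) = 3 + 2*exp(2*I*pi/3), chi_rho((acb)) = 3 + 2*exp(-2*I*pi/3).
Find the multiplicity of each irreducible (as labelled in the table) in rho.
Multiplicities: chi_1: 3, chi_2: 2, chi_3: 0, chi_4: 0.

Justification: Use <chi_rho, chi> = (1/|G|) sum_C |C| * chi_rho(C) * conj(chi(C)) with |G| = 12 for each irreducible chi in the table:
  <chi_rho, chi_1> = (1/12)[1*(5)*conj(1) + 3*(5)*conj(1) + 4*(3 + 2*exp(2*I*pi/3))*conj(1) + 4*(3 + 2*exp(-2*I*pi/3))*conj(1)]
      = (1/12)[(5) + (15) + (12 + 8*exp(2*I*pi/3)) + (12 + 8*exp(-2*I*pi/3))] = 36/12 = 3
  <chi_rho, chi_2> = (1/12)[1*(5)*conj(1) + 3*(5)*conj(1) + 4*(3 + 2*exp(2*I*pi/3))*conj(exp(2*I*pi/3)) + 4*(3 + 2*exp(-2*I*pi/3))*conj(exp(-2*I*pi/3))]
      = (1/12)[(5) + (15) + (8 + 12*exp(-2*I*pi/3)) + (8 + 12*exp(2*I*pi/3))] = 24/12 = 2
  <chi_rho, chi_3> = (1/12)[1*(5)*conj(1) + 3*(5)*conj(1) + 4*(3 + 2*exp(2*I*pi/3))*conj(exp(-2*I*pi/3)) + 4*(3 + 2*exp(-2*I*pi/3))*conj(exp(2*I*pi/3))]
      = (1/12)[(5) + (15) + (8*exp(-2*I*pi/3) + 12*exp(2*I*pi/3)) + (12*exp(-2*I*pi/3) + 8*exp(2*I*pi/3))] = 0/12 = 0
  <chi_rho, chi_4> = (1/12)[1*(5)*conj(3) + 3*(5)*conj(-1) + 4*(3 + 2*exp(2*I*pi/3))*conj(0) + 4*(3 + 2*exp(-2*I*pi/3))*conj(0)]
      = (1/12)[(15) + (-15) + (0) + (0)] = 0/12 = 0
(Exp terms are combined using exp(i*s)*conj(exp(i*t)) = exp(i*(s-t)), and sums of them are collapsed using the identity that for every m > 1 the m distinct m-th roots of unity sum to 0, e.g. 1 + exp(2*I*pi/3) + exp(-2*I*pi/3) = 0.)
Dimension check: dim(rho) = sum (mult * dim) = 3*1 + 2*1 + 0*1 + 0*3 = 5 = chi_rho(e) = 5.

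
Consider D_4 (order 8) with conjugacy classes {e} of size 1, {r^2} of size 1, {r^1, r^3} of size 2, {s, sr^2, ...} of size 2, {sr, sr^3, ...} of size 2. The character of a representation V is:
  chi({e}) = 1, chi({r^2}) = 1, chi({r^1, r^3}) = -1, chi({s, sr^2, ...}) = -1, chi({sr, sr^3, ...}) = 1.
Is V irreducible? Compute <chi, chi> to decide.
Irreducible: <chi, chi> = 1.

Details: <chi, chi> = (1/|G|) sum_C |C| * |chi(C)|^2 = (1/8)[1*|1|^2 + 1*|1|^2 + 2*|-1|^2 + 2*|-1|^2 + 2*|1|^2]
  = (1/8)[(1) + (1) + (2) + (2) + (2)] = 8/8 = 1.
A character is irreducible iff <chi, chi> = 1, so this representation is irreducible.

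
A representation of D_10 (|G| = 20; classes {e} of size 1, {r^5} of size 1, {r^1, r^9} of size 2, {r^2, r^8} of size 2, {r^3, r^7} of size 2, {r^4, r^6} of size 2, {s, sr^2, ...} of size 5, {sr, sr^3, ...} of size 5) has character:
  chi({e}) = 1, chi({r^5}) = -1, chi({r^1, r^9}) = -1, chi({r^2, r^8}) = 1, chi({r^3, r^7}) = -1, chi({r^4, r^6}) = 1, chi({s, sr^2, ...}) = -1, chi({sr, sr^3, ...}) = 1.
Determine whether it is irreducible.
Irreducible: <chi, chi> = 1.

Why: <chi, chi> = (1/|G|) sum_C |C| * |chi(C)|^2 = (1/20)[1*|1|^2 + 1*|-1|^2 + 2*|-1|^2 + 2*|1|^2 + 2*|-1|^2 + 2*|1|^2 + 5*|-1|^2 + 5*|1|^2]
  = (1/20)[(1) + (1) + (2) + (2) + (2) + (2) + (5) + (5)] = 20/20 = 1.
A character is irreducible iff <chi, chi> = 1, so this representation is irreducible.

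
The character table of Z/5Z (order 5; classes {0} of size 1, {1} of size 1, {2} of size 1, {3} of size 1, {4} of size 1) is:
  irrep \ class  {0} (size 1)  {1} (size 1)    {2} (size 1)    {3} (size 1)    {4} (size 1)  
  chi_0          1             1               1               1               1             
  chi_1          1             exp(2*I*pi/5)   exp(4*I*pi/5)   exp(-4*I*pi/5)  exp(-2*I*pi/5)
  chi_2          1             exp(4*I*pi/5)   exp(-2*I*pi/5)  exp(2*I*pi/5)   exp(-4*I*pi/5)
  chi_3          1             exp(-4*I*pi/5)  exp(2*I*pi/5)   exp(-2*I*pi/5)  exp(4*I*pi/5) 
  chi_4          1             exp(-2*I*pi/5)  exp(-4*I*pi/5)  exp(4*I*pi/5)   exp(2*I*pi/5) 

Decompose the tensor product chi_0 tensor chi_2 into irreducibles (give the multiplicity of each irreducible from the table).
chi_0 tensor chi_2 = chi_2 (all other irreducibles have multiplicity 0).

Working: The character of a tensor product is the pointwise product (chi_0 * chi_2)(C) = chi_0(C) * chi_2(C):
  {0}: (1)*(1), {1}: (1)*(exp(4*I*pi/5)), {2}: (1)*(exp(-2*I*pi/5)), {3}: (1)*(exp(2*I*pi/5)), {4}: (1)*(exp(-4*I*pi/5))
so (chi_0 * chi_2) takes values
  {0} -> 1, {1} -> exp(4*I*pi/5), {2} -> exp(-2*I*pi/5), {3} -> exp(2*I*pi/5), {4} -> exp(-4*I*pi/5).
Now take the inner product of this character with each irreducible chi from the table, <chi_0*chi_2, chi> = (1/5) sum_C |C| (chi_0*chi_2)(C) conj(chi(C)):
  <chi_0*chi_2, chi_0> = (1/5)[1*(1)*conj(1) + 1*(exp(4*I*pi/5))*conj(1) + 1*(exp(-2*I*pi/5))*conj(1) + 1*(exp(2*I*pi/5))*conj(1) + 1*(exp(-4*I*pi/5))*conj(1)]
      = (1/5)[(1) + (exp(4*I*pi/5)) + (exp(-2*I*pi/5)) + (exp(2*I*pi/5)) + (exp(-4*I*pi/5))] = 0/5 = 0
  <chi_0*chi_2, chi_1> = (1/5)[1*(1)*conj(1) + 1*(exp(4*I*pi/5))*conj(exp(2*I*pi/5)) + 1*(exp(-2*I*pi/5))*conj(exp(4*I*pi/5)) + 1*(exp(2*I*pi/5))*conj(exp(-4*I*pi/5)) + 1*(exp(-4*I*pi/5))*conj(exp(-2*I*pi/5))]
      = (1/5)[(1) + (exp(2*I*pi/5)) + (exp(4*I*pi/5)) + (exp(-4*I*pi/5)) + (exp(-2*I*pi/5))] = 0/5 = 0
  <chi_0*chi_2, chi_2> = (1/5)[1*(1)*conj(1) + 1*(exp(4*I*pi/5))*conj(exp(4*I*pi/5)) + 1*(exp(-2*I*pi/5))*conj(exp(-2*I*pi/5)) + 1*(exp(2*I*pi/5))*conj(exp(2*I*pi/5)) + 1*(exp(-4*I*pi/5))*conj(exp(-4*I*pi/5))]
      = (1/5)[(1) + (1) + (1) + (1) + (1)] = 5/5 = 1
  <chi_0*chi_2, chi_3> = (1/5)[1*(1)*conj(1) + 1*(exp(4*I*pi/5))*conj(exp(-4*I*pi/5)) + 1*(exp(-2*I*pi/5))*conj(exp(2*I*pi/5)) + 1*(exp(2*I*pi/5))*conj(exp(-2*I*pi/5)) + 1*(exp(-4*I*pi/5))*conj(exp(4*I*pi/5))]
      = (1/5)[(1) + (exp(-2*I*pi/5)) + (exp(-4*I*pi/5)) + (exp(4*I*pi/5)) + (exp(2*I*pi/5))] = 0/5 = 0
  <chi_0*chi_2, chi_4> = (1/5)[1*(1)*conj(1) + 1*(exp(4*I*pi/5))*conj(exp(-2*I*pi/5)) + 1*(exp(-2*I*pi/5))*conj(exp(-4*I*pi/5)) + 1*(exp(2*I*pi/5))*conj(exp(4*I*pi/5)) + 1*(exp(-4*I*pi/5))*conj(exp(2*I*pi/5))]
      = (1/5)[(1) + (exp(-4*I*pi/5)) + (exp(2*I*pi/5)) + (exp(-2*I*pi/5)) + (exp(4*I*pi/5))] = 0/5 = 0
(Exp terms are combined using exp(i*s)*conj(exp(i*t)) = exp(i*(s-t)), and sums of them are collapsed using the identity that for every m > 1 the m distinct m-th roots of unity sum to 0, e.g. 1 + exp(2*I*pi/3) + exp(-2*I*pi/3) = 0.)
Hence the multiplicities are chi_2: 1. Dimension check: dim(chi_0)*dim(chi_2) = 1*1 = 1 and sum (mult * dim) = 1*1 = 1.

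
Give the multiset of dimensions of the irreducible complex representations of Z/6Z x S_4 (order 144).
Dimensions: 1, 1, 1, 1, 1, 1, 1, 1, 1, 1, 1, 1, 2, 2, 2, 2, 2, 2, 3, 3, 3, 3, 3, 3, 3, 3, 3, 3, 3, 3

Working: There are 30 irreducibles (= number of conjugacy classes). Their dimensions d_i satisfy sum d_i^2 = |G| = 144: 1 + 1 + 1 + 1 + 1 + 1 + 1 + 1 + 1 + 1 + 1 + 1 + 4 + 4 + 4 + 4 + 4 + 4 + 9 + 9 + 9 + 9 + 9 + 9 + 9 + 9 + 9 + 9 + 9 + 9 = 144. (For the product with Z/6Z: each of the 6 1-dim characters of Z/6Z tensors with each irrep of S_4, giving 6 copies of each S_4-dimension.)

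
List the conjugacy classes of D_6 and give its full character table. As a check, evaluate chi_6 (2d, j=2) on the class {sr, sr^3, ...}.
Conjugacy classes: {e} of size 1, {r^3} of size 1, {r^1, r^5} of size 2, {r^2, r^4} of size 2, {s, sr^2, ...} of size 3, {sr, sr^3, ...} of size 3.
Character table:
  irrep \ class              {e} (size 1)  {r^3} (size 1)  {r^1, r^5} (size 2)  {r^2, r^4} (size 2)  {s, sr^2, ...} (size 3)  {sr, sr^3, ...} (size 3)
  chi_1 (triv)               1             1               1                    1                    1                        1                       
  chi_2 (sign: r->1, s->-1)  1             1               1                    1                    -1                       -1                      
  chi_3 (r->-1, s->1)        1             -1              -1                   1                    1                        -1                      
  chi_4 (r->-1, s->-1)       1             -1              -1                   1                    -1                       1                       
  chi_5 (2d, j=1)            2             -2              1                    -1                   0                        0                       
  chi_6 (2d, j=2)            2             2               -1                   -1                   0                        0                       

Spot check: chi_6 (2d, j=2) on {sr, sr^3, ...} = 0.

Justification: D_6 has order 2*6 = 12 with 6 conjugacy classes, hence 6 irreducibles. Sum of squared dims 1 + 1 + 1 + 1 + 4 + 4 = 12 = |G|. Linear characters come from the abelianisation; the 2-dimensional irreps have character r^k -> 2*cos(2*pi*j*k/6), reflections -> 0.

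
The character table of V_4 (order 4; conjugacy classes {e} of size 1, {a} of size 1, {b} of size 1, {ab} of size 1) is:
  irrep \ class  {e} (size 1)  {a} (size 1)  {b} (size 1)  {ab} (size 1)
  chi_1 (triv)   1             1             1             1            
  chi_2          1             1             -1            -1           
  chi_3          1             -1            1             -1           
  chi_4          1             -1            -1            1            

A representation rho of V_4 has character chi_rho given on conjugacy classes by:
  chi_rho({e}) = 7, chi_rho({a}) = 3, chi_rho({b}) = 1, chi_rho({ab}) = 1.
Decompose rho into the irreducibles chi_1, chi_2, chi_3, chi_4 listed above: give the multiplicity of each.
Multiplicities: chi_1: 3, chi_2: 2, chi_3: 1, chi_4: 1.

Derivation: Use <chi_rho, chi> = (1/|G|) sum_C |C| * chi_rho(C) * conj(chi(C)) with |G| = 4 for each irreducible chi in the table:
  <chi_rho, chi_1> = (1/4)[1*(7)*conj(1) + 1*(3)*conj(1) + 1*(1)*conj(1) + 1*(1)*conj(1)]
      = (1/4)[(7) + (3) + (1) + (1)] = 12/4 = 3
  <chi_rho, chi_2> = (1/4)[1*(7)*conj(1) + 1*(3)*conj(1) + 1*(1)*conj(-1) + 1*(1)*conj(-1)]
      = (1/4)[(7) + (3) + (-1) + (-1)] = 8/4 = 2
  <chi_rho, chi_3> = (1/4)[1*(7)*conj(1) + 1*(3)*conj(-1) + 1*(1)*conj(1) + 1*(1)*conj(-1)]
      = (1/4)[(7) + (-3) + (1) + (-1)] = 4/4 = 1
  <chi_rho, chi_4> = (1/4)[1*(7)*conj(1) + 1*(3)*conj(-1) + 1*(1)*conj(-1) + 1*(1)*conj(1)]
      = (1/4)[(7) + (-3) + (-1) + (1)] = 4/4 = 1
Dimension check: dim(rho) = sum (mult * dim) = 3*1 + 2*1 + 1*1 + 1*1 = 7 = chi_rho(e) = 7.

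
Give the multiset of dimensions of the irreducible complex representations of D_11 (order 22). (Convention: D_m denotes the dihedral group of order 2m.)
Dimensions: 1, 1, 2, 2, 2, 2, 2

There are 7 irreducibles (= number of conjugacy classes). Their dimensions d_i satisfy sum d_i^2 = |G| = 22: 1 + 1 + 4 + 4 + 4 + 4 + 4 = 22.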